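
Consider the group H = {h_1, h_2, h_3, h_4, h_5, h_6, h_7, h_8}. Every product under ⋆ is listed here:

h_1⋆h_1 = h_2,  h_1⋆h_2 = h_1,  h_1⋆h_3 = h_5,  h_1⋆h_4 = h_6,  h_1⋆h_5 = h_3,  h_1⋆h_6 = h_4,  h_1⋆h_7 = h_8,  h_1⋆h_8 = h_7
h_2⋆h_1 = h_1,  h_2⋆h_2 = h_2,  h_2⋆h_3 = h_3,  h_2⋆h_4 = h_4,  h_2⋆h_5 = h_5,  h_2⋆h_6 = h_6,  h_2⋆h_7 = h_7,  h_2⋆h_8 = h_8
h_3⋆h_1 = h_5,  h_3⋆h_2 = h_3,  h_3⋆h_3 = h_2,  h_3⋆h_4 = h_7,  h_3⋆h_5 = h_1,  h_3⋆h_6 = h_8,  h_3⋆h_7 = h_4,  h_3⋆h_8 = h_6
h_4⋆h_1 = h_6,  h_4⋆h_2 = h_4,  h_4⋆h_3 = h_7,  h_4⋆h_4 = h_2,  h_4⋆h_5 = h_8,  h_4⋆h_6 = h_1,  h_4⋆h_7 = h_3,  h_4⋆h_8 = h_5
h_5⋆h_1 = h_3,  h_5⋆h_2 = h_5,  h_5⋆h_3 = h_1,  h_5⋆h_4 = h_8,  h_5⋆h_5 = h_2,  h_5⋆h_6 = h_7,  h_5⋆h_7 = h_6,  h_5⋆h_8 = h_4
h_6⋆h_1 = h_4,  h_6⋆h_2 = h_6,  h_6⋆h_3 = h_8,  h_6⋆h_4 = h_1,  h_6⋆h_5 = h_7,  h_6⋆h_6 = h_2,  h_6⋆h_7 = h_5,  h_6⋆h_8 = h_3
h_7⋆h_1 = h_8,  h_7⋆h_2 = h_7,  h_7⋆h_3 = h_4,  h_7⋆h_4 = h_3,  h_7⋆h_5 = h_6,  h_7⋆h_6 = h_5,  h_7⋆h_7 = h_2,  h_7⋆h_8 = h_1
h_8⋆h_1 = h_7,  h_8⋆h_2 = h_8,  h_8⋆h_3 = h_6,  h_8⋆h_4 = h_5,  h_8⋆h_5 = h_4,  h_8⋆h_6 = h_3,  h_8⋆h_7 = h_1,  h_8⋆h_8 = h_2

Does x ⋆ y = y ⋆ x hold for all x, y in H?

Check whether the table is symmetric across its main diagonal.
Every entry (row x, col y) equals the entry (row y, col x), so H is abelian.

Yes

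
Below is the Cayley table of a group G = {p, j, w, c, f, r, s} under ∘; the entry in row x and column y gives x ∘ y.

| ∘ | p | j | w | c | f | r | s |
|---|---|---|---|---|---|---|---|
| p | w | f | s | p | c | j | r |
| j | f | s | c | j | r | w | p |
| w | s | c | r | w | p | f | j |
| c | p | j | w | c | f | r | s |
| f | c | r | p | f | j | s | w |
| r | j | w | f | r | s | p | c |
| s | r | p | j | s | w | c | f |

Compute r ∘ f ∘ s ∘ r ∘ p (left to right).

r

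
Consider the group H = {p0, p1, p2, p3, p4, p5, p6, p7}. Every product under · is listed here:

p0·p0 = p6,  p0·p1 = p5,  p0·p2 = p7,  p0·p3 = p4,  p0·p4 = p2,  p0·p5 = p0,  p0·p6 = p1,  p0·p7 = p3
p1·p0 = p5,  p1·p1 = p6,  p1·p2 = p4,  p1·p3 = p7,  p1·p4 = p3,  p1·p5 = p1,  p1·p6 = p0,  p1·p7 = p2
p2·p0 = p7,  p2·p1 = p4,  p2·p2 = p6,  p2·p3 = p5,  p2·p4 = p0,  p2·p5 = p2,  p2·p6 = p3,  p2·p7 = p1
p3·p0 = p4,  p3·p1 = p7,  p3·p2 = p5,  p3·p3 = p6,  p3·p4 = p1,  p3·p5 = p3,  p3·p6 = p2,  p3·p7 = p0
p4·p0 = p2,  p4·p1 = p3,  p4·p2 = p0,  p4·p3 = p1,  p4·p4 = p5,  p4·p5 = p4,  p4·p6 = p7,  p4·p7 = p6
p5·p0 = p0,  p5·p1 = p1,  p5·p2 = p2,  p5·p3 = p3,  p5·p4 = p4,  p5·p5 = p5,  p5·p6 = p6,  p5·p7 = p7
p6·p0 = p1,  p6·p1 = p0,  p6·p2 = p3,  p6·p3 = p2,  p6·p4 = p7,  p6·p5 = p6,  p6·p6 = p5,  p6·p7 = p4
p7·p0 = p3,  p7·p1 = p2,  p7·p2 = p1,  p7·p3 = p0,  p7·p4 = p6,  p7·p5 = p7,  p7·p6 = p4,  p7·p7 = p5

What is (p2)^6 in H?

p6

p2^1 = p2
p2^2 = p2·p2 = p6
p2^3 = p6·p2 = p3
p2^4 = p3·p2 = p5
p2^5 = p5·p2 = p2
p2^6 = p2·p2 = p6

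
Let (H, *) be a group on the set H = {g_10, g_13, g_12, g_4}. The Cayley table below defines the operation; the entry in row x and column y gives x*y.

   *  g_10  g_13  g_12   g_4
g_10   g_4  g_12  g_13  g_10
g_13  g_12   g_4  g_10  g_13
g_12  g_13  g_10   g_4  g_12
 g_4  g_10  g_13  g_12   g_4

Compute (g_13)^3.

g_13

g_13^1 = g_13
g_13^2 = g_13*g_13 = g_4
g_13^3 = g_4*g_13 = g_13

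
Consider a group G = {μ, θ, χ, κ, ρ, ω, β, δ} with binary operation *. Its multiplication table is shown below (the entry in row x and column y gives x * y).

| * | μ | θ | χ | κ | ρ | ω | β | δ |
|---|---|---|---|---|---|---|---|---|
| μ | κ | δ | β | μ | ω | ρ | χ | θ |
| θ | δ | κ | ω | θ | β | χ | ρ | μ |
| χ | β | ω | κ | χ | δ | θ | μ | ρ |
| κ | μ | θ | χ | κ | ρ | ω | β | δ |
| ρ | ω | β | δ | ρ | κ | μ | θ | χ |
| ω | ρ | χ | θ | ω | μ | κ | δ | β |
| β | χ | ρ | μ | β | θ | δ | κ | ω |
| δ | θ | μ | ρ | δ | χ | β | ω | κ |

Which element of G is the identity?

κ

The identity e satisfies e * x = x for all x, so its row in the table reproduces the column headers.
Row κ reads: μ, θ, χ, κ, ρ, ω, β, δ — exactly the header order. So κ is the identity.
(Structurally, G here is isomorphic to the elementary abelian group (Z_2)^3.)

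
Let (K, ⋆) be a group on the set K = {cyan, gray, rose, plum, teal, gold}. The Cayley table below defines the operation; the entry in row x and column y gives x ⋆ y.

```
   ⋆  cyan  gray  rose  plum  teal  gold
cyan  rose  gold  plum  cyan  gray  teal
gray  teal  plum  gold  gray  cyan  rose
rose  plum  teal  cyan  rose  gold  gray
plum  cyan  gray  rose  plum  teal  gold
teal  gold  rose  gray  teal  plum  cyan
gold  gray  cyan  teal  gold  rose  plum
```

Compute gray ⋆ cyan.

Read row gray, column cyan: gray ⋆ cyan = teal.

teal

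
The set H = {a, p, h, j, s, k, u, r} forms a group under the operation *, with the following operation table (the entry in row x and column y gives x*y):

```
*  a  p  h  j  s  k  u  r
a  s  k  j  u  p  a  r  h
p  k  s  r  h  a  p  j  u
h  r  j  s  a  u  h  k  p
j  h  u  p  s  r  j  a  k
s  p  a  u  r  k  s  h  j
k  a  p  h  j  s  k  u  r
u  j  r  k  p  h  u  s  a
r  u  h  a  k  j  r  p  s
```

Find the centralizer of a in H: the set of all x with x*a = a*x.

Compare row a with column a entry by entry.
s*a = p = a*s, so s commutes with a.
u*a = j but a*u = r, so u does not.
Collecting the elements that commute with a: C(a) = {a, k, p, s}.
(Structurally, H here is isomorphic to the quaternion group Q_8.)

{a, k, p, s}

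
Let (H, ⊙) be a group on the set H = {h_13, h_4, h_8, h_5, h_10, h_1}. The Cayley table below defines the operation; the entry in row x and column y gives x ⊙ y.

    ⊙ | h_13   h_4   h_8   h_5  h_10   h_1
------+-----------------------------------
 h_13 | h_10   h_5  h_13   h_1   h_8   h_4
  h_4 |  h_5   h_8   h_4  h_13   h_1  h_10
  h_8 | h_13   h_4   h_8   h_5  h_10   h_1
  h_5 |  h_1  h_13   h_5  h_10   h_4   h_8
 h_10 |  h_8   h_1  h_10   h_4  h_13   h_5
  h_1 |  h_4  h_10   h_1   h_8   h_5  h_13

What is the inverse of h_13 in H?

h_10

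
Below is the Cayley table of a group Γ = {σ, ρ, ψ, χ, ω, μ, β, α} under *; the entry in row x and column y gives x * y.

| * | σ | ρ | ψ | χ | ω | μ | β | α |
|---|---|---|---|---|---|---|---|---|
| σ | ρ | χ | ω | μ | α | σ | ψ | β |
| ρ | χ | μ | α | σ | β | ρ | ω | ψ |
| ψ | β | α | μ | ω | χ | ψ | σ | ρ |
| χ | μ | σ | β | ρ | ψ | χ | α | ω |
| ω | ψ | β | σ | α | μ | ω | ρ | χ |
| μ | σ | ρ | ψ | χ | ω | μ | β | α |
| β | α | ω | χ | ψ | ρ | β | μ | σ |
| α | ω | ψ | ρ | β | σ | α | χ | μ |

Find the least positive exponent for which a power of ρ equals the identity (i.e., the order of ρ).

The identity element is μ (its row matches the header).
ρ^1 = ρ
ρ^2 = ρ * ρ = μ
The first power of ρ equal to the identity is ρ^2, so ord(ρ) = 2.

2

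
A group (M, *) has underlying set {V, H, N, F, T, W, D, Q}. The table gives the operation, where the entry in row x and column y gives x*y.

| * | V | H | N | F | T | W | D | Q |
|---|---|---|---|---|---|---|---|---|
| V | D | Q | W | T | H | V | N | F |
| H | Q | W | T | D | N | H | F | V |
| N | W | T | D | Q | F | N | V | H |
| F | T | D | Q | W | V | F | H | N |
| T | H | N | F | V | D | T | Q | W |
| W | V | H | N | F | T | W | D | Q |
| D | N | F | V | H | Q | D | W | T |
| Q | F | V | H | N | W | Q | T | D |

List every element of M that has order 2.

Identity is W. Compute the order of each non-identity element by repeated multiplication:
  V: V → D → N → W  (order 4)
  H: H → W  (order 2)
  N: N → D → V → W  (order 4)
  F: F → W  (order 2)
  T: T → D → Q → W  (order 4)
  D: D → W  (order 2)
  Q: Q → D → T → W  (order 4)
Elements of order 2: {D, F, H}.

{D, F, H}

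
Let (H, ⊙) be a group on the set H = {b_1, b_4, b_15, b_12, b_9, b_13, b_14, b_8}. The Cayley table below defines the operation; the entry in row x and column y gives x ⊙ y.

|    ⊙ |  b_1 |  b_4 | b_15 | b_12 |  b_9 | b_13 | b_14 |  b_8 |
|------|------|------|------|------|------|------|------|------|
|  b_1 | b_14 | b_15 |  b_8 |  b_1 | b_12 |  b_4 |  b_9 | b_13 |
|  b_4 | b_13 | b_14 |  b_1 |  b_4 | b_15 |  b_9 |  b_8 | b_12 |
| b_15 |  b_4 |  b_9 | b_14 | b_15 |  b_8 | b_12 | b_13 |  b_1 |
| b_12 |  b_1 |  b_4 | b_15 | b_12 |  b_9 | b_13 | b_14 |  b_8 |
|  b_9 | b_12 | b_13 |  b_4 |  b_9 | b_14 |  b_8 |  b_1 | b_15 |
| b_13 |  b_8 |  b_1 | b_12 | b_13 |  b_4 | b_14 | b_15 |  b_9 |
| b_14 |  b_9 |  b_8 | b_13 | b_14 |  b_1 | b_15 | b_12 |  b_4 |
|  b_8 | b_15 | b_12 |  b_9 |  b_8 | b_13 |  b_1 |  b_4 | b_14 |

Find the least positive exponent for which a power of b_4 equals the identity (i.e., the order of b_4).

4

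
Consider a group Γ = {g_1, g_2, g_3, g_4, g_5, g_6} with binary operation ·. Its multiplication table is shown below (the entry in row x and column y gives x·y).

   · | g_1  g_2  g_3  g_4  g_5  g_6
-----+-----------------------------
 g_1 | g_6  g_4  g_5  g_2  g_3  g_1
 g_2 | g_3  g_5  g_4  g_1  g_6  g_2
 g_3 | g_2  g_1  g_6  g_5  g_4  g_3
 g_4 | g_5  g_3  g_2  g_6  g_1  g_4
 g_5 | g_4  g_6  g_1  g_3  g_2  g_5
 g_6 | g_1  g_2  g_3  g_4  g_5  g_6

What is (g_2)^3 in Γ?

g_6

g_2^1 = g_2
g_2^2 = g_2·g_2 = g_5
g_2^3 = g_5·g_2 = g_6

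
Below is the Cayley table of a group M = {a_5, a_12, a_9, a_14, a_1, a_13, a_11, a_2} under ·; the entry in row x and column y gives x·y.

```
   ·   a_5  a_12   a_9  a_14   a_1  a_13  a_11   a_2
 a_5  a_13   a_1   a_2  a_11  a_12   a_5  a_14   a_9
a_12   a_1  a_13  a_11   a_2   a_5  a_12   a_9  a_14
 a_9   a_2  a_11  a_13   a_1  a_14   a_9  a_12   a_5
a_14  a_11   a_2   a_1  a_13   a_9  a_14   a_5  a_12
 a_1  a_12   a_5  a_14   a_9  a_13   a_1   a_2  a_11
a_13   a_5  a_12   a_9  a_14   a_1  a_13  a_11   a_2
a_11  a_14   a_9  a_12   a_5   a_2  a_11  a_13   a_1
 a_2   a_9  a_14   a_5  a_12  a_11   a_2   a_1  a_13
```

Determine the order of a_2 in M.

The identity element is a_13 (its row matches the header).
a_2^1 = a_2
a_2^2 = a_2·a_2 = a_13
The first power of a_2 equal to the identity is a_2^2, so ord(a_2) = 2.
(Structurally, M here is isomorphic to the elementary abelian group (Z_2)^3.)

2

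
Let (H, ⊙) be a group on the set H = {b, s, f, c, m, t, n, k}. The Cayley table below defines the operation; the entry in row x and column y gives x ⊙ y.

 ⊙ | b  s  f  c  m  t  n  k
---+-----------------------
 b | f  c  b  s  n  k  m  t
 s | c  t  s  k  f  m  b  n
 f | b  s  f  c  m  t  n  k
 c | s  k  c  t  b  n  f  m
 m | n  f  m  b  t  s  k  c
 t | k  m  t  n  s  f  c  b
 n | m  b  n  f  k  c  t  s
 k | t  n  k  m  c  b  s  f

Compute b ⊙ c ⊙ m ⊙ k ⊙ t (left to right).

b ⊙ c = s
s ⊙ m = f
f ⊙ k = k
k ⊙ t = b

b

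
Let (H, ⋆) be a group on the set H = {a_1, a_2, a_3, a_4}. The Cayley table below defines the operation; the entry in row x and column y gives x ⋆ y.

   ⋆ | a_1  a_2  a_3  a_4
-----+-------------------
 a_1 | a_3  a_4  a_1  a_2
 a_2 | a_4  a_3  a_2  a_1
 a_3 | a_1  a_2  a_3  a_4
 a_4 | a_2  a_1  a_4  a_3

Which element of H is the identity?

a_3

The identity e satisfies e ⋆ x = x for all x, so its row in the table reproduces the column headers.
Row a_3 reads: a_1, a_2, a_3, a_4 — exactly the header order. So a_3 is the identity.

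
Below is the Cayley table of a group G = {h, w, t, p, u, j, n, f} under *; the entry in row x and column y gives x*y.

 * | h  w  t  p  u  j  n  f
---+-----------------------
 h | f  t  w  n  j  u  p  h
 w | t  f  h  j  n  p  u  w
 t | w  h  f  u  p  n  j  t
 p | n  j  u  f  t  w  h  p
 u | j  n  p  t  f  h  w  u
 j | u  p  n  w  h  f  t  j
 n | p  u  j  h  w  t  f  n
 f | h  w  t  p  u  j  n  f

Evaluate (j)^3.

j^1 = j
j^2 = j*j = f
j^3 = f*j = j

j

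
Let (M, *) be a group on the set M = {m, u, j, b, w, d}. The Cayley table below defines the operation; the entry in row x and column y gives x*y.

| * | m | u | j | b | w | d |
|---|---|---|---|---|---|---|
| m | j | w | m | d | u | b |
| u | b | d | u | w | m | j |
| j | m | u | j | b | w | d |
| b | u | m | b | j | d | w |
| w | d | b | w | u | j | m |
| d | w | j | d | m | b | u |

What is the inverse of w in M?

First locate the identity: row j matches the header, so j is the identity.
Scan row w for j: w*w = j. Hence w^(-1) = w.

w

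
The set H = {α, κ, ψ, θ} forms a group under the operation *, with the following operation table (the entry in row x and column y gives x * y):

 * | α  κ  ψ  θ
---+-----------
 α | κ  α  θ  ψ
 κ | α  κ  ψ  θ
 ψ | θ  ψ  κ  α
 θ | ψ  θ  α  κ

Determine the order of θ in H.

2

The identity element is κ (its row matches the header).
θ^1 = θ
θ^2 = θ * θ = κ
The first power of θ equal to the identity is θ^2, so ord(θ) = 2.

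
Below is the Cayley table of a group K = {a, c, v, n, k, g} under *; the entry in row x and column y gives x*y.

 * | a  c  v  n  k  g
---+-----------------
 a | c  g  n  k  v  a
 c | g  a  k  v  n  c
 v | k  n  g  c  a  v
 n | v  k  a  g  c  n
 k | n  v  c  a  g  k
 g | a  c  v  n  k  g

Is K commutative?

No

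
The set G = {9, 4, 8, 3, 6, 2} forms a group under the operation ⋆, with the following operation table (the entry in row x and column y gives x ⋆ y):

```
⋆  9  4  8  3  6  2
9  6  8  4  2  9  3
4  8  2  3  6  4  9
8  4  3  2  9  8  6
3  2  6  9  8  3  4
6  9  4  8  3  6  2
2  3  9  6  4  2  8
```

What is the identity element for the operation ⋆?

6

The identity e satisfies e ⋆ x = x for all x, so its row in the table reproduces the column headers.
Row 6 reads: 9, 4, 8, 3, 6, 2 — exactly the header order. So 6 is the identity.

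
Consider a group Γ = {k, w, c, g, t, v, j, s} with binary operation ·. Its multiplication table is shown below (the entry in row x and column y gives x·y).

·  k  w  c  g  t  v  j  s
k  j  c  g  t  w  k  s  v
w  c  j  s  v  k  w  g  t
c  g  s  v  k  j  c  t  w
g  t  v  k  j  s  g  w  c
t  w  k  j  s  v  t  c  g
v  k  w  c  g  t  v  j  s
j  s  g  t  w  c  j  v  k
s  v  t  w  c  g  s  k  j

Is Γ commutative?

Check whether the table is symmetric across its main diagonal.
Every entry (row x, col y) equals the entry (row y, col x), so Γ is abelian.
(In fact Γ ≅ Z_2 x Z_4.)

Yes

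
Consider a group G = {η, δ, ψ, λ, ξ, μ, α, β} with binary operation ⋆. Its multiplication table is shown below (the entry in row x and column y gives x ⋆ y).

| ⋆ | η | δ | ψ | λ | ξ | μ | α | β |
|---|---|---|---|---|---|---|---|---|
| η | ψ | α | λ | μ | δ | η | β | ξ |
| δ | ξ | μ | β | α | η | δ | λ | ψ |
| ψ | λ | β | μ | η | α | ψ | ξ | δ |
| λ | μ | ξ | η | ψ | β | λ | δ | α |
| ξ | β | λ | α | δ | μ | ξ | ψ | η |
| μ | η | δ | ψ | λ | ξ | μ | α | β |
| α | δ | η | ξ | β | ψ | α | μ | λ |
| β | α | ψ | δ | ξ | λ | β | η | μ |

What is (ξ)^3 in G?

ξ^1 = ξ
ξ^2 = ξ ⋆ ξ = μ
ξ^3 = μ ⋆ ξ = ξ

ξ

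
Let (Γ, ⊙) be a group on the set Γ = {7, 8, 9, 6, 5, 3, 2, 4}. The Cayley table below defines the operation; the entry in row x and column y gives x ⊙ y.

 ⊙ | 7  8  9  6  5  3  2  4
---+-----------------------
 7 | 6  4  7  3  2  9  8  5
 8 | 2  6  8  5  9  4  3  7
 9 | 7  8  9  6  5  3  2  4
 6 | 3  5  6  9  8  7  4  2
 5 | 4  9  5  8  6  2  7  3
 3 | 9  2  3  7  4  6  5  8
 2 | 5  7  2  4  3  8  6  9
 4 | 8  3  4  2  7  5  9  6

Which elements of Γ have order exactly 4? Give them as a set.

{2, 3, 4, 5, 7, 8}

Identity is 9. Compute the order of each non-identity element by repeated multiplication:
  7: 7 → 6 → 3 → 9  (order 4)
  8: 8 → 6 → 5 → 9  (order 4)
  6: 6 → 9  (order 2)
  5: 5 → 6 → 8 → 9  (order 4)
  3: 3 → 6 → 7 → 9  (order 4)
  2: 2 → 6 → 4 → 9  (order 4)
  4: 4 → 6 → 2 → 9  (order 4)
Elements of order 4: {2, 3, 4, 5, 7, 8}.
(Structurally, Γ here is isomorphic to the quaternion group Q_8.)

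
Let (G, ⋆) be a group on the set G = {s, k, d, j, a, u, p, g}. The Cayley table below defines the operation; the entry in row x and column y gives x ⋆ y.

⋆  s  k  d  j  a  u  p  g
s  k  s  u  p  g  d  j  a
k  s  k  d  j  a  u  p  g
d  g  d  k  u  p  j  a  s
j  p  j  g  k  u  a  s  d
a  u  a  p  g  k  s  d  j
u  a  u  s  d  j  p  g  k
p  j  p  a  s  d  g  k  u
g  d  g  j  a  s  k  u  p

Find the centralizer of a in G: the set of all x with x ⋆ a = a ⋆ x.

Compare row a with column a entry by entry.
p ⋆ a = d = a ⋆ p, so p commutes with a.
g ⋆ a = s but a ⋆ g = j, so g does not.
Collecting the elements that commute with a: C(a) = {a, d, k, p}.
(Structurally, G here is isomorphic to the dihedral group D_4.)

{a, d, k, p}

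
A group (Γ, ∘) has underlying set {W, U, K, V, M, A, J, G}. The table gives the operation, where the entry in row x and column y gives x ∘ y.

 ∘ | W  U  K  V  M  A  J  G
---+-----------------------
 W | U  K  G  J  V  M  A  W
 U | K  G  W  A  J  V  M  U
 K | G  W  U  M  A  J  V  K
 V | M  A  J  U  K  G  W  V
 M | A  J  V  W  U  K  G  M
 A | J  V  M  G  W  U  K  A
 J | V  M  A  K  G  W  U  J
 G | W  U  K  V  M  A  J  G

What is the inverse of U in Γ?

U

First locate the identity: row G matches the header, so G is the identity.
Scan row U for G: U ∘ U = G. Hence U^(-1) = U.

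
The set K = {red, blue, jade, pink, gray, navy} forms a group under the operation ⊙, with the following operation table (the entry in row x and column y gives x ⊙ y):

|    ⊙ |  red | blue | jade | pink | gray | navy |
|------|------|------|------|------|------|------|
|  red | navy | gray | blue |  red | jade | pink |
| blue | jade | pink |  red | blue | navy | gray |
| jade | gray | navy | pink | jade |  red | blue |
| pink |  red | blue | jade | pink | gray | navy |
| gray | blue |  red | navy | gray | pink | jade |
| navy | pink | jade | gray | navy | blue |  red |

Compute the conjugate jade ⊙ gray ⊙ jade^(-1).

blue

The identity is pink. In row jade, the entry pink sits in column jade, so jade^(-1) = jade.
jade ⊙ gray = red
red ⊙ jade = blue
(Structurally, K here is isomorphic to the symmetric group S_3.)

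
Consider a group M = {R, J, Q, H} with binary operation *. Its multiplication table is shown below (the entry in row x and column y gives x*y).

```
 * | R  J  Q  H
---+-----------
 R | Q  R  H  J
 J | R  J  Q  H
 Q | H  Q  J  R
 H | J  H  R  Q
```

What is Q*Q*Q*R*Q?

Q*Q = J
J*Q = Q
Q*R = H
H*Q = R

R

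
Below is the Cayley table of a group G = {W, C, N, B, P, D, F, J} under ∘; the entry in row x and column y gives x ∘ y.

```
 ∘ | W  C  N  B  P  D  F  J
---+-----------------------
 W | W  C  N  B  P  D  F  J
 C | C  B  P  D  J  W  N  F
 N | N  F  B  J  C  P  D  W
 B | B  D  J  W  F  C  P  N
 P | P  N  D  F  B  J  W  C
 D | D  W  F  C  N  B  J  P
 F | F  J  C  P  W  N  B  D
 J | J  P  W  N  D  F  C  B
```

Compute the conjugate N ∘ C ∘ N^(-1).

The identity is W. In row N, the entry W sits in column J, so N^(-1) = J.
N ∘ C = F
F ∘ J = D
(Structurally, G here is isomorphic to the quaternion group Q_8.)

D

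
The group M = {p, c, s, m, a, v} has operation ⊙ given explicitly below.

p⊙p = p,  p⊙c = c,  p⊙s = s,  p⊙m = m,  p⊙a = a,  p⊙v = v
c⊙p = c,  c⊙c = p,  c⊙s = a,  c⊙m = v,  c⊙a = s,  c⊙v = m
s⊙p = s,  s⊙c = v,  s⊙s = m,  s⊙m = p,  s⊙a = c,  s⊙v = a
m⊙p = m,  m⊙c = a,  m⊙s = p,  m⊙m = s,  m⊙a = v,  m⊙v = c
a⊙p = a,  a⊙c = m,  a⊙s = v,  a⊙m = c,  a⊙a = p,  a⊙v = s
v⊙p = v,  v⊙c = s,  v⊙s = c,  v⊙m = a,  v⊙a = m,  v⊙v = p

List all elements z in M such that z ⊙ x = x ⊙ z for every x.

{p}

An element z is central iff its row equals its column in the table.
For v: v ⊙ m = a ≠ c = m ⊙ v, so v ∉ Z.
Checking each element this way leaves Z(M) = {p}.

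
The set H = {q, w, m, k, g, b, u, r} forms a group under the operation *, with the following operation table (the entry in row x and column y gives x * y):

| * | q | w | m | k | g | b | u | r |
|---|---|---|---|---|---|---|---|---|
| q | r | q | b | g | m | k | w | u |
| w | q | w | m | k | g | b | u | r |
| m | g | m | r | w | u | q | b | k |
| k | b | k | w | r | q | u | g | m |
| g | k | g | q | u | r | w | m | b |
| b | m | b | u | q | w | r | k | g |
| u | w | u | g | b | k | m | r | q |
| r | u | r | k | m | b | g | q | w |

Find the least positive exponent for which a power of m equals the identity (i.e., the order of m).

4

The identity element is w (its row matches the header).
m^1 = m
m^2 = m * m = r
m^3 = r * m = k
m^4 = k * m = w
The first power of m equal to the identity is m^4, so ord(m) = 4.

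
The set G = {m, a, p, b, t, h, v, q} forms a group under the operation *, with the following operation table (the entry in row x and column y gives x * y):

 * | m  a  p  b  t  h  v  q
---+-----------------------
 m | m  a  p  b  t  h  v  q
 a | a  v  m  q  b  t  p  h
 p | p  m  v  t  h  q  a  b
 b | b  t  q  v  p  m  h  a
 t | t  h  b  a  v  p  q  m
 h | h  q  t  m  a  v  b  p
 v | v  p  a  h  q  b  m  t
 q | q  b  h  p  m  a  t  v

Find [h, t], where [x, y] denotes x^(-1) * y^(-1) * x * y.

v

Identity is m; from the table h^(-1) = b and t^(-1) = q.
b * q = a
a * h = t
t * t = v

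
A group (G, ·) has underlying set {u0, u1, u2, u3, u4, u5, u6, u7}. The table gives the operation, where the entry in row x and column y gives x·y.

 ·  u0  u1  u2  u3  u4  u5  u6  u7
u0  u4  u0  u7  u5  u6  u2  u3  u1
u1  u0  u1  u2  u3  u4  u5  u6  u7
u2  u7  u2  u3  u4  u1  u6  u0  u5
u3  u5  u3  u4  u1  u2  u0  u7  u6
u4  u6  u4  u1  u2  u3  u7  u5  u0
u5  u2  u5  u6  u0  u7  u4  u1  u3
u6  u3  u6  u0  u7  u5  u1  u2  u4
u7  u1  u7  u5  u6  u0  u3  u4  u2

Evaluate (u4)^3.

u2

u4^1 = u4
u4^2 = u4·u4 = u3
u4^3 = u3·u4 = u2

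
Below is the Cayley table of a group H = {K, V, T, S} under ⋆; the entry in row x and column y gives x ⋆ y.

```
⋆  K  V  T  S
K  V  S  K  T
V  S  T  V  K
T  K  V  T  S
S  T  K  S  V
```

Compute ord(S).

4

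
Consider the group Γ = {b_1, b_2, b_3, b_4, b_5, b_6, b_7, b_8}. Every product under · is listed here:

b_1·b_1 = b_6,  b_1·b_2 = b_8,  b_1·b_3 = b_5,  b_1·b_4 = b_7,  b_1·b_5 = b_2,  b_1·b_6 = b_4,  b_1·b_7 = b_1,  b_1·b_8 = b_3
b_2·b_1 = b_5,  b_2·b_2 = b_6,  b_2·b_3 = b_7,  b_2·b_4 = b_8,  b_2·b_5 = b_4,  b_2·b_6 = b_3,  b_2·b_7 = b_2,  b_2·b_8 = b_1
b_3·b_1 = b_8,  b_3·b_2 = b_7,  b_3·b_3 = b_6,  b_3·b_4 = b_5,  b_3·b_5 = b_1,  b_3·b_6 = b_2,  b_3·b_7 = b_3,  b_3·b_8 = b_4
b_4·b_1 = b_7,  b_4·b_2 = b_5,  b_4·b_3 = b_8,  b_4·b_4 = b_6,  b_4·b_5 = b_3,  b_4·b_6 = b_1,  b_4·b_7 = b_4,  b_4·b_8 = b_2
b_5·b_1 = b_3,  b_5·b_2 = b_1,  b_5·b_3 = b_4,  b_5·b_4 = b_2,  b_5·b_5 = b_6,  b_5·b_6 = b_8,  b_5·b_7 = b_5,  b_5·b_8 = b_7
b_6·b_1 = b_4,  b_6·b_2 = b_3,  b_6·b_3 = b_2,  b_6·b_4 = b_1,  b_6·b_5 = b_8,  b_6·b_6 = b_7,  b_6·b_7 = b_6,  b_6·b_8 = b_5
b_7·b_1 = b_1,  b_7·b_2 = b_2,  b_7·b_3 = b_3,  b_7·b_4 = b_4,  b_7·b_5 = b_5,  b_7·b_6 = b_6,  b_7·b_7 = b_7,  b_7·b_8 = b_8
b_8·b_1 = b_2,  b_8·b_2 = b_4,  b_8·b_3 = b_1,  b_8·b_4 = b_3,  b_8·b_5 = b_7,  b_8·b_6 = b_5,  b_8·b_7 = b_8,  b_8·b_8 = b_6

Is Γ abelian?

No

b_2·b_5 = b_4 but b_5·b_2 = b_1.
Since b_2 and b_5 do not commute, Γ is not abelian.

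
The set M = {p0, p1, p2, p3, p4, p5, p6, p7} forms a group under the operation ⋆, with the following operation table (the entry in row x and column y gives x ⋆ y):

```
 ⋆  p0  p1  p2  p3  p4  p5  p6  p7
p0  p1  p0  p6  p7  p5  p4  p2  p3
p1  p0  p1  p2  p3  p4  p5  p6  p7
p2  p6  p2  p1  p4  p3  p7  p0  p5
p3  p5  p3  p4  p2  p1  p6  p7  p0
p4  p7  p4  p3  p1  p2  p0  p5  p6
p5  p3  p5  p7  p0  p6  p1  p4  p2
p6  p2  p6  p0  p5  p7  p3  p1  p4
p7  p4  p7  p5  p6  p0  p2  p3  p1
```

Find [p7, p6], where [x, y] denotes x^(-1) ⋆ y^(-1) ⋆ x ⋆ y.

p2

Identity is p1; from the table p7^(-1) = p7 and p6^(-1) = p6.
p7 ⋆ p6 = p3
p3 ⋆ p7 = p0
p0 ⋆ p6 = p2
(Structurally, M here is isomorphic to the dihedral group D_4.)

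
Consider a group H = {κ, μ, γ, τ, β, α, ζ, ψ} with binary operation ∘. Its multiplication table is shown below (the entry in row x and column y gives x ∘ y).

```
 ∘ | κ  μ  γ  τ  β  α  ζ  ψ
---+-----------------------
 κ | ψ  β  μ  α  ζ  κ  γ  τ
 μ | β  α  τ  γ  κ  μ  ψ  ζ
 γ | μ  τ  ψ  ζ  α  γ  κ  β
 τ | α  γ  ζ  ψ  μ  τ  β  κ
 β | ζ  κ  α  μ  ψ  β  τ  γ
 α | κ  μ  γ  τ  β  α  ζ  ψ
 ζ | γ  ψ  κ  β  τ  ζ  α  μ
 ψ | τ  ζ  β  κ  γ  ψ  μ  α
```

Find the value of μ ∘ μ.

α

Read row μ, column μ: μ ∘ μ = α.
(Structurally, H here is isomorphic to Z_2 x Z_4.)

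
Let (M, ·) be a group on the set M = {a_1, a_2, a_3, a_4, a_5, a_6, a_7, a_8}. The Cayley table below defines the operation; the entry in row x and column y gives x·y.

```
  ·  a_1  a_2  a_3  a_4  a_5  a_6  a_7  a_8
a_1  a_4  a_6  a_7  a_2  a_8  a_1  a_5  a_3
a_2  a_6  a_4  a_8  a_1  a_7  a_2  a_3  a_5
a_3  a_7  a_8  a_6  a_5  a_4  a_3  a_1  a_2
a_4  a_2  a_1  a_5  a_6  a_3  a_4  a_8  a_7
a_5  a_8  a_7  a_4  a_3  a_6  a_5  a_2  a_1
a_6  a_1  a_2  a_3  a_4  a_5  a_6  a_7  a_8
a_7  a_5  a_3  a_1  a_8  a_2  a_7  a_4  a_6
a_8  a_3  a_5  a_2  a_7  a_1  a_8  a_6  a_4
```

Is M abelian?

Check whether the table is symmetric across its main diagonal.
Every entry (row x, col y) equals the entry (row y, col x), so M is abelian.
(In fact M ≅ Z_2 x Z_4.)

Yes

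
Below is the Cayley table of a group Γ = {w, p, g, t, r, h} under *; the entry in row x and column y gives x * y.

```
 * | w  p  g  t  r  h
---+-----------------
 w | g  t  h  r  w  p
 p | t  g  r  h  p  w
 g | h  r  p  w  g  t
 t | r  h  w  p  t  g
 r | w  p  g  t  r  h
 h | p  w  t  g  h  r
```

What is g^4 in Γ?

g

g^1 = g
g^2 = g * g = p
g^3 = p * g = r
g^4 = r * g = g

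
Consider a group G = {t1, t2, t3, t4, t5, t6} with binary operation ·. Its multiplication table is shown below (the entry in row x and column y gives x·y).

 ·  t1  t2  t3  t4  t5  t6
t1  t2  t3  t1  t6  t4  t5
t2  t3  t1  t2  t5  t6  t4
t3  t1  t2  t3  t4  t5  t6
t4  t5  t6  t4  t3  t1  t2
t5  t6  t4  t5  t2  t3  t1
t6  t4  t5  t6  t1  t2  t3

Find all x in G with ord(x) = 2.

Identity is t3. Compute the order of each non-identity element by repeated multiplication:
  t1: t1 → t2 → t3  (order 3)
  t2: t2 → t1 → t3  (order 3)
  t4: t4 → t3  (order 2)
  t5: t5 → t3  (order 2)
  t6: t6 → t3  (order 2)
Elements of order 2: {t4, t5, t6}.

{t4, t5, t6}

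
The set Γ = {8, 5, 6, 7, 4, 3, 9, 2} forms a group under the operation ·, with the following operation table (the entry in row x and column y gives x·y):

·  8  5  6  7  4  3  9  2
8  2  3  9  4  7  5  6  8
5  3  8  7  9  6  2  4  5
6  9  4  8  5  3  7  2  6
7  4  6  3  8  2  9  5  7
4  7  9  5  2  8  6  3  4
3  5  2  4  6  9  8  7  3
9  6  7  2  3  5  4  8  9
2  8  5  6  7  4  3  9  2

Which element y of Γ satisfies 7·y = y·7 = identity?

4

First locate the identity: row 2 matches the header, so 2 is the identity.
Scan row 7 for 2: 7·4 = 2. Hence 7^(-1) = 4.
(Structurally, Γ here is isomorphic to the quaternion group Q_8.)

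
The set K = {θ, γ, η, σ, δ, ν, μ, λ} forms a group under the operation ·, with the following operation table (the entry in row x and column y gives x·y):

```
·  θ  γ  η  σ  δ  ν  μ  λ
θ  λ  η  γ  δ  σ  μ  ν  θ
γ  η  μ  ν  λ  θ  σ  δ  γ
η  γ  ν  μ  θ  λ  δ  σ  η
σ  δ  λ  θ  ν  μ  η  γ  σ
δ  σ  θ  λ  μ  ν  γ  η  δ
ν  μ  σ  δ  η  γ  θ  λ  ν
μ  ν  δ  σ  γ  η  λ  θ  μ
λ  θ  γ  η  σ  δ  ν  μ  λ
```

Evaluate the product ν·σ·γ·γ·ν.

η

ν·σ = η
η·γ = ν
ν·γ = σ
σ·ν = η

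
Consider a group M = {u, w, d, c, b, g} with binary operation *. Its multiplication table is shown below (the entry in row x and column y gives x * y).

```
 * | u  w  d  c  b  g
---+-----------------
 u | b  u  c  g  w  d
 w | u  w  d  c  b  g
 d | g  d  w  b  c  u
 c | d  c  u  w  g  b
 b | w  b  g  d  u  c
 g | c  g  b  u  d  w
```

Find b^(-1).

First locate the identity: row w matches the header, so w is the identity.
Scan row b for w: b * u = w. Hence b^(-1) = u.

u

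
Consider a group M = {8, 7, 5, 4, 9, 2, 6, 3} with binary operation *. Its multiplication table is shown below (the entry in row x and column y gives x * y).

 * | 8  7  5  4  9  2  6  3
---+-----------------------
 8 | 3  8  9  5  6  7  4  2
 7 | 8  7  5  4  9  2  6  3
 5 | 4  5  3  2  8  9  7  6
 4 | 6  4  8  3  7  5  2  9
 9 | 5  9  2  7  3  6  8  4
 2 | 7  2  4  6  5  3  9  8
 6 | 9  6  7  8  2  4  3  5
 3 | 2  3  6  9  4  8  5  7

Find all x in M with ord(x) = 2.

Identity is 7. Compute the order of each non-identity element by repeated multiplication:
  8: 8 → 3 → 2 → 7  (order 4)
  5: 5 → 3 → 6 → 7  (order 4)
  4: 4 → 3 → 9 → 7  (order 4)
  9: 9 → 3 → 4 → 7  (order 4)
  2: 2 → 3 → 8 → 7  (order 4)
  6: 6 → 3 → 5 → 7  (order 4)
  3: 3 → 7  (order 2)
Elements of order 2: {3}.

{3}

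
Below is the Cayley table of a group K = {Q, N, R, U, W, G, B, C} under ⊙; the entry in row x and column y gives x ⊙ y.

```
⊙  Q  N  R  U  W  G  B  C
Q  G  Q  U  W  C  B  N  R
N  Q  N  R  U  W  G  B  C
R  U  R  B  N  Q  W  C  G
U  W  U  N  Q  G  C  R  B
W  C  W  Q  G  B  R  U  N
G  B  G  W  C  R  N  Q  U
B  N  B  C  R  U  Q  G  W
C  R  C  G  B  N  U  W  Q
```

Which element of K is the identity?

N

The identity e satisfies e ⊙ x = x for all x, so its row in the table reproduces the column headers.
Row N reads: Q, N, R, U, W, G, B, C — exactly the header order. So N is the identity.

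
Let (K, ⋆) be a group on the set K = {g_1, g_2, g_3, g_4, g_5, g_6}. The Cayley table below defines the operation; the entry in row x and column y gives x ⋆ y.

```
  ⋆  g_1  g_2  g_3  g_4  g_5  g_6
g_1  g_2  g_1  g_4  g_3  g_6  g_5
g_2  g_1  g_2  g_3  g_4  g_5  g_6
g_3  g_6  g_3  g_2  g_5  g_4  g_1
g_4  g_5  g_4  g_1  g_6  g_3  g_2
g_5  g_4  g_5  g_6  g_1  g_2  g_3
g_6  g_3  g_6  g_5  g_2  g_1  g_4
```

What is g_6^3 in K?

g_2

g_6^1 = g_6
g_6^2 = g_6 ⋆ g_6 = g_4
g_6^3 = g_4 ⋆ g_6 = g_2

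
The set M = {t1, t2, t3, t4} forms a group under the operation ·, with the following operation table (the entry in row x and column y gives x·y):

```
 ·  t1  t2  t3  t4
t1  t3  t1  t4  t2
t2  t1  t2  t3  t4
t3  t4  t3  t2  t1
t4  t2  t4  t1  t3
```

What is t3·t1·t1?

t3·t1 = t4
t4·t1 = t2

t2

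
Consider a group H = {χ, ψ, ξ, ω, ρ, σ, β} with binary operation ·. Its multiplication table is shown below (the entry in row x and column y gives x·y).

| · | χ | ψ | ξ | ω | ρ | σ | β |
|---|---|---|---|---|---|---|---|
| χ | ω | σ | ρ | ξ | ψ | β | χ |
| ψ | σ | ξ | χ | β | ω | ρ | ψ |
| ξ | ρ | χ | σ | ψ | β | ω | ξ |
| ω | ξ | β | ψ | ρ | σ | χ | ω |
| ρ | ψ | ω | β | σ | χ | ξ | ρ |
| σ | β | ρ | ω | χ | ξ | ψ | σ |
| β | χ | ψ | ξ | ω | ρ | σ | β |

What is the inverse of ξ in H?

First locate the identity: row β matches the header, so β is the identity.
Scan row ξ for β: ξ·ρ = β. Hence ξ^(-1) = ρ.
(Structurally, H here is isomorphic to the cyclic group Z_7.)

ρ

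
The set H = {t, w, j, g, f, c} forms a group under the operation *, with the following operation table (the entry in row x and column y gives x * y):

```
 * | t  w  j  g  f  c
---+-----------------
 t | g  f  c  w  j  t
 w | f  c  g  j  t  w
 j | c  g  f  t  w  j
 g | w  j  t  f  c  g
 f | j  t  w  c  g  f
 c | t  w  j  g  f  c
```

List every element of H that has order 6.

{j, t}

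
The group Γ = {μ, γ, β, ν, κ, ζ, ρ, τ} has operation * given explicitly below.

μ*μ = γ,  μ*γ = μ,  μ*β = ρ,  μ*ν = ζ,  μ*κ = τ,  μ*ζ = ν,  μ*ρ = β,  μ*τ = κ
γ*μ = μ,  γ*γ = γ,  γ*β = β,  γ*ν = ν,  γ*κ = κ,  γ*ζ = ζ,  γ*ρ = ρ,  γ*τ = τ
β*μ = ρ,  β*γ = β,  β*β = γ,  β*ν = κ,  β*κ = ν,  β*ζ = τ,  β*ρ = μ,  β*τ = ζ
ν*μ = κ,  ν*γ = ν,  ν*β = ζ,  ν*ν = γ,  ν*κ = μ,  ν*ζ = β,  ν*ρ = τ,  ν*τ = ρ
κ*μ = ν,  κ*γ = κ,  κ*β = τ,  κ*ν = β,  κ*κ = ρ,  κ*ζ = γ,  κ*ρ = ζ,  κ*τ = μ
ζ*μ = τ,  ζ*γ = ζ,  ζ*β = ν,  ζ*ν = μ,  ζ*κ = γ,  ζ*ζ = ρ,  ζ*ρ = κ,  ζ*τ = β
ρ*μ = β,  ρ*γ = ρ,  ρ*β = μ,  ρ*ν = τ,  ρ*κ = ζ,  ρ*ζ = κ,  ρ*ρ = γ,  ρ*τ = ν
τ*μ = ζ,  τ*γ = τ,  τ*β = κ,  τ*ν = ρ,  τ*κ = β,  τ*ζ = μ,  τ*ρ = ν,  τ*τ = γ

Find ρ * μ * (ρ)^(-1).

The identity is γ. In row ρ, the entry γ sits in column ρ, so ρ^(-1) = ρ.
ρ * μ = β
β * ρ = μ

μ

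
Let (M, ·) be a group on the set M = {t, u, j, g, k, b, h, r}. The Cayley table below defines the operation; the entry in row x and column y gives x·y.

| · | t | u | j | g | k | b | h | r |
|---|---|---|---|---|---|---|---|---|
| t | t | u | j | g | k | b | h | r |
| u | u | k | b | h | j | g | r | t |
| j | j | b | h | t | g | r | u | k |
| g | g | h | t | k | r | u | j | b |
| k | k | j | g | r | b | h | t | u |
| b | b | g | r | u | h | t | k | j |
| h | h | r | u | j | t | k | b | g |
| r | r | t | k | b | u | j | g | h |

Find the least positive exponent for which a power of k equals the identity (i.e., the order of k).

4

The identity element is t (its row matches the header).
k^1 = k
k^2 = k·k = b
k^3 = b·k = h
k^4 = h·k = t
The first power of k equal to the identity is k^4, so ord(k) = 4.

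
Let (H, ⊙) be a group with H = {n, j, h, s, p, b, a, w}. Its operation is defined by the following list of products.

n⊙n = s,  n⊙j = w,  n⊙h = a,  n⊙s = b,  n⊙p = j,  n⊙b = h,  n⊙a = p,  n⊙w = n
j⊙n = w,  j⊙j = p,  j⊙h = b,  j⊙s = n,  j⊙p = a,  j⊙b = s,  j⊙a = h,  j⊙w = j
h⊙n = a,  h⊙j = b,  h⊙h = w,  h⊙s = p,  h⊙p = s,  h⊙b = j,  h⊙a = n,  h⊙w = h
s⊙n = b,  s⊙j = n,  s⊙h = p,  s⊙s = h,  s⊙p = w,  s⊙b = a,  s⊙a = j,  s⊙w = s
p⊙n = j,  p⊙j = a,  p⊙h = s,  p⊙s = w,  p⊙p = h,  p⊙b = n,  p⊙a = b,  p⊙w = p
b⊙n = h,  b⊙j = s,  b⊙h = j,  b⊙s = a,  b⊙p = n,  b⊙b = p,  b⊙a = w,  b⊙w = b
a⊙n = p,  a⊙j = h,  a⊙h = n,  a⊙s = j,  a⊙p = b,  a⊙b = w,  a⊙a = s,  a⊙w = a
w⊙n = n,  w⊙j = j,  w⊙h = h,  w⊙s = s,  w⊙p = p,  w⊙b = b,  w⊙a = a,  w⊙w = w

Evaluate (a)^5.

n

a^1 = a
a^2 = a ⊙ a = s
a^3 = s ⊙ a = j
a^4 = j ⊙ a = h
a^5 = h ⊙ a = n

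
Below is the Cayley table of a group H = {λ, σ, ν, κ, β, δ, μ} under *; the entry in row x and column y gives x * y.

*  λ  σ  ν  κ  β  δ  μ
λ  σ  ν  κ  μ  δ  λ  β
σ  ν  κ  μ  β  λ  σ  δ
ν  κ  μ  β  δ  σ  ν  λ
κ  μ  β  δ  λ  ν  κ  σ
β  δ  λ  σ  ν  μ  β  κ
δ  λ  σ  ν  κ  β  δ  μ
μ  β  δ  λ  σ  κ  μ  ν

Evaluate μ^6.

μ^1 = μ
μ^2 = μ * μ = ν
μ^3 = ν * μ = λ
μ^4 = λ * μ = β
μ^5 = β * μ = κ
μ^6 = κ * μ = σ

σ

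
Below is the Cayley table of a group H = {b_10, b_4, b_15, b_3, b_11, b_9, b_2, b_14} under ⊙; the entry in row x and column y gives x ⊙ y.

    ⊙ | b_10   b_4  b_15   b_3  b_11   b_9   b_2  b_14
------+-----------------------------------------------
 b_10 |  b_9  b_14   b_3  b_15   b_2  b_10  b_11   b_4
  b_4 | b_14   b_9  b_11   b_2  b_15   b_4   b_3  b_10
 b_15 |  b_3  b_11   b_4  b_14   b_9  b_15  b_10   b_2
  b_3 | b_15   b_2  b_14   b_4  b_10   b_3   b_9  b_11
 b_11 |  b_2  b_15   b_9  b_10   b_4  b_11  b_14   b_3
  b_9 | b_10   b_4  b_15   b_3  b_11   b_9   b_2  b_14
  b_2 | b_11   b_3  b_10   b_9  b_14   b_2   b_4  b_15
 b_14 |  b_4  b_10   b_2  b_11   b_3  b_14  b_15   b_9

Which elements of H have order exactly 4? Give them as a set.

Identity is b_9. Compute the order of each non-identity element by repeated multiplication:
  b_10: b_10 → b_9  (order 2)
  b_4: b_4 → b_9  (order 2)
  b_15: b_15 → b_4 → b_11 → b_9  (order 4)
  b_3: b_3 → b_4 → b_2 → b_9  (order 4)
  b_11: b_11 → b_4 → b_15 → b_9  (order 4)
  b_2: b_2 → b_4 → b_3 → b_9  (order 4)
  b_14: b_14 → b_9  (order 2)
Elements of order 4: {b_11, b_15, b_2, b_3}.

{b_11, b_15, b_2, b_3}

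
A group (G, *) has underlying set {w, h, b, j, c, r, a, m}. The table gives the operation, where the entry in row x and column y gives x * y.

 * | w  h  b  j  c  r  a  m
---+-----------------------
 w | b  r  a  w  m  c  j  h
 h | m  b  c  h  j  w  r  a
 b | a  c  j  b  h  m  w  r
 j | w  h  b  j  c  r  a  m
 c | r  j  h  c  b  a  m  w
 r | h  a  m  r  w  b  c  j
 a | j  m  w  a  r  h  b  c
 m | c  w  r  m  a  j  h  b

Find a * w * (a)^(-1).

The identity is j. In row a, the entry j sits in column w, so a^(-1) = w.
a * w = j
j * w = w

w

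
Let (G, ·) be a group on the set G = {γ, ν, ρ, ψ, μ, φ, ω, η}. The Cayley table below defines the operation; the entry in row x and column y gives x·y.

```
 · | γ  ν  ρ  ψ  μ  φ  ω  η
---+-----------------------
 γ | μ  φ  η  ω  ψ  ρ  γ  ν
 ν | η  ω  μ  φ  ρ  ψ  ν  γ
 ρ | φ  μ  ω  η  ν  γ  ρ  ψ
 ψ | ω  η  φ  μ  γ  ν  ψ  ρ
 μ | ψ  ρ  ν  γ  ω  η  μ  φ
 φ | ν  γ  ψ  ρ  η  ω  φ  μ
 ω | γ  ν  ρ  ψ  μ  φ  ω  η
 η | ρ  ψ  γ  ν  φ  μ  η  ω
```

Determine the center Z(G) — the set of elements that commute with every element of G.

An element z is central iff its row equals its column in the table.
For γ: γ·φ = ρ ≠ ν = φ·γ, so γ ∉ Z.
Checking each element this way leaves Z(G) = {μ, ω}.
(Structurally, G here is isomorphic to the dihedral group D_4.)

{μ, ω}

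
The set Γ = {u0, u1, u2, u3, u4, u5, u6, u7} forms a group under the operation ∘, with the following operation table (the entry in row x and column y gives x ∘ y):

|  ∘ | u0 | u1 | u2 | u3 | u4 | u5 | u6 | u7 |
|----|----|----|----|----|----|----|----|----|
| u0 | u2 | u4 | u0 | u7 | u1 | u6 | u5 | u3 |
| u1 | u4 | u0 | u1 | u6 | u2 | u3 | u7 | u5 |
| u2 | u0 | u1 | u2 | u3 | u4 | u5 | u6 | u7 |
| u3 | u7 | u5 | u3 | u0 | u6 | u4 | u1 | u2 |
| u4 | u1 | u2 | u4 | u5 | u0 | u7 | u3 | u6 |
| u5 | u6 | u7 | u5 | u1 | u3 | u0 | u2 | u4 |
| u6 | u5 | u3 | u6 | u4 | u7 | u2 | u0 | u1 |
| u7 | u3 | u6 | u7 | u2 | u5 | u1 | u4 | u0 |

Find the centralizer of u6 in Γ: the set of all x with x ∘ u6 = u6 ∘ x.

{u0, u2, u5, u6}

Compare row u6 with column u6 entry by entry.
u0 ∘ u6 = u5 = u6 ∘ u0, so u0 commutes with u6.
u3 ∘ u6 = u1 but u6 ∘ u3 = u4, so u3 does not.
Collecting the elements that commute with u6: C(u6) = {u0, u2, u5, u6}.
(Structurally, Γ here is isomorphic to the quaternion group Q_8.)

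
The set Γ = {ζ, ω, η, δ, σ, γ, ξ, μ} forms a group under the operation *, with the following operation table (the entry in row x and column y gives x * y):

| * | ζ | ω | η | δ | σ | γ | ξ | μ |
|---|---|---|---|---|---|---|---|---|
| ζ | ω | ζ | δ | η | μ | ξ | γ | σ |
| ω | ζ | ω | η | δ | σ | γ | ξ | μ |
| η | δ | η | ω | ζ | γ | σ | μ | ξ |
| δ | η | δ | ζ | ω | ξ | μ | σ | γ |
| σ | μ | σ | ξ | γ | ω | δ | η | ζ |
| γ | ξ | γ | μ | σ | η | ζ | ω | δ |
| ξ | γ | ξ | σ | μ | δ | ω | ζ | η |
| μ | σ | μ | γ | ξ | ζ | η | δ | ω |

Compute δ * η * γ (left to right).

ξ

δ * η = ζ
ζ * γ = ξ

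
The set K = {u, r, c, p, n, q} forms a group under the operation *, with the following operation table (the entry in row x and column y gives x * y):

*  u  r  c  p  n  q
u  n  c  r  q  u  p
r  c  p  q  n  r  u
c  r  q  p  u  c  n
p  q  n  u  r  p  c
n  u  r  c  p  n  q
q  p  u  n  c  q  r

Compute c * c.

Read row c, column c: c * c = p.

p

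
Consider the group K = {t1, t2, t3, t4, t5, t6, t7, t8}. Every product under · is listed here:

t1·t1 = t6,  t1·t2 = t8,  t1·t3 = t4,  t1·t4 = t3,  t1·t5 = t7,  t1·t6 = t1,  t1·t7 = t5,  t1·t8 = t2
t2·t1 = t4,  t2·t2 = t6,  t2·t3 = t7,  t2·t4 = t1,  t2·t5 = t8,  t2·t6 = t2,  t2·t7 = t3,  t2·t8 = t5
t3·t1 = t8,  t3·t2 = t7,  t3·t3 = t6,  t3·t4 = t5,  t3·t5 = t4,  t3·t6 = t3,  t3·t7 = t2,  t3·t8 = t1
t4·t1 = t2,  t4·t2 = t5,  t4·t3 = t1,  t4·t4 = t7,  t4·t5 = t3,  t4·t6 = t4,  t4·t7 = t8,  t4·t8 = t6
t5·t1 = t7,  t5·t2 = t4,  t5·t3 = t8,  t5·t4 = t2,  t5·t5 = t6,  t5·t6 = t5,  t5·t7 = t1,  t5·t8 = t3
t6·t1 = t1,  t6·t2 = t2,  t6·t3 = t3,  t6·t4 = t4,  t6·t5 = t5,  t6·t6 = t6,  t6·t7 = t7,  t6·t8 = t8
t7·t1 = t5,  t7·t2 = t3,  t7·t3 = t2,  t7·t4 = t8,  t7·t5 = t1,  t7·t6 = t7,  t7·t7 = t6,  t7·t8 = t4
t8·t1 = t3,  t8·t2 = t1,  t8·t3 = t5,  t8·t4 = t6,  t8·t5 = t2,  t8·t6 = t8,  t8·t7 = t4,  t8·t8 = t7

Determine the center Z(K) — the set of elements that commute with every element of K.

{t6, t7}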